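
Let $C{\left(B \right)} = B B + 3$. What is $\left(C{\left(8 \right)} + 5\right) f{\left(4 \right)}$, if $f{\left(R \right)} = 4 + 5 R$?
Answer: $1728$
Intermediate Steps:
$C{\left(B \right)} = 3 + B^{2}$ ($C{\left(B \right)} = B^{2} + 3 = 3 + B^{2}$)
$\left(C{\left(8 \right)} + 5\right) f{\left(4 \right)} = \left(\left(3 + 8^{2}\right) + 5\right) \left(4 + 5 \cdot 4\right) = \left(\left(3 + 64\right) + 5\right) \left(4 + 20\right) = \left(67 + 5\right) 24 = 72 \cdot 24 = 1728$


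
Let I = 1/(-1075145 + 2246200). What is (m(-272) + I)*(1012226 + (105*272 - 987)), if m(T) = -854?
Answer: -1039883191485231/1171055 ≈ -8.8799e+8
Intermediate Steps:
I = 1/1171055 ≈ 8.5393e-7
(m(-272) + I)*(1012226 + (105*272 - 987)) = (-854 + 1/1171055)*(1012226 + (105*272 - 987)) = -1000080969*(1012226 + (28560 - 987))/1171055 = -1000080969*(1012226 + 27573)/1171055 = -1000080969/1171055*1039799 = -1039883191485231/1171055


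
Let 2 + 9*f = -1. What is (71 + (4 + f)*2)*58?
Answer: 13630/3 ≈ 4543.3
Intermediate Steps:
f = -⅓ (f = -2/9 + (⅑)*(-1) = -2/9 - ⅑ = -⅓ ≈ -0.33333)
(71 + (4 + f)*2)*58 = (71 + (4 - ⅓)*2)*58 = (71 + (11/3)*2)*58 = (71 + 22/3)*58 = (235/3)*58 = 13630/3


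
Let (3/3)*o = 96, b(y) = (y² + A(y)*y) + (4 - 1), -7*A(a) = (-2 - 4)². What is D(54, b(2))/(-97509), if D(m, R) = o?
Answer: -32/32503 ≈ -0.00098453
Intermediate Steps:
A(a) = -36/7 (A(a) = -(-2 - 4)²/7 = -⅐*(-6)² = -⅐*36 = -36/7)
b(y) = 3 + y² - 36*y/7 (b(y) = (y² - 36*y/7) + (4 - 1) = (y² - 36*y/7) + 3 = 3 + y² - 36*y/7)
o = 96
D(m, R) = 96
D(54, b(2))/(-97509) = 96/(-97509) = 96*(-1/97509) = -32/32503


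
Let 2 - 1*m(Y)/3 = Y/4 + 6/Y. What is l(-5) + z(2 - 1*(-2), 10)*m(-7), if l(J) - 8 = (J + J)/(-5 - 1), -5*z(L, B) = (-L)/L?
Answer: 5221/420 ≈ 12.431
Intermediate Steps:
z(L, B) = 1/5 (z(L, B) = -(-L)/(5*L) = -1/5*(-1) = 1/5)
m(Y) = 6 - 18/Y - 3*Y/4 (m(Y) = 6 - 3*(Y/4 + 6/Y) = 6 - 3*(6/Y + Y/4) = 6 + (-18/Y - 3*Y/4) = 6 - 18/Y - 3*Y/4)
l(J) = 8 - J/3 (l(J) = 8 + (J + J)/(-5 - 1) = 8 + (2*J)/(-6) = 8 + (2*J)*(-1/6) = 8 - J/3)
l(-5) + z(2 - 1*(-2), 10)*m(-7) = (8 - 1/3*(-5)) + (6 - 18/(-7) - 3/4*(-7))/5 = (8 + 5/3) + (6 - 18*(-1/7) + 21/4)/5 = 29/3 + (6 + 18/7 + 21/4)/5 = 29/3 + (1/5)*(387/28) = 29/3 + 387/140 = 5221/420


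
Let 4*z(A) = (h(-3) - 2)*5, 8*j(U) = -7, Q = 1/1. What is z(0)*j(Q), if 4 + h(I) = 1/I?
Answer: 665/96 ≈ 6.9271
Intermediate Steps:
Q = 1
j(U) = -7/8 (j(U) = (1/8)*(-7) = -7/8)
h(I) = -4 + 1/I
z(A) = -95/12 (z(A) = (((-4 + 1/(-3)) - 2)*5)/4 = (((-4 - 1/3) - 2)*5)/4 = ((-13/3 - 2)*5)/4 = (-19/3*5)/4 = (1/4)*(-95/3) = -95/12)
z(0)*j(Q) = -95/12*(-7/8) = 665/96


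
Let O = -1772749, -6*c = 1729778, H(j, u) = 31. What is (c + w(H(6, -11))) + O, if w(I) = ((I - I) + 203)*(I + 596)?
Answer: -5801293/3 ≈ -1.9338e+6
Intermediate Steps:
c = -864889/3 (c = -1/6*1729778 = -864889/3 ≈ -2.8830e+5)
w(I) = 120988 + 203*I (w(I) = (0 + 203)*(596 + I) = 203*(596 + I) = 120988 + 203*I)
(c + w(H(6, -11))) + O = (-864889/3 + (120988 + 203*31)) - 1772749 = (-864889/3 + (120988 + 6293)) - 1772749 = (-864889/3 + 127281) - 1772749 = -483046/3 - 1772749 = -5801293/3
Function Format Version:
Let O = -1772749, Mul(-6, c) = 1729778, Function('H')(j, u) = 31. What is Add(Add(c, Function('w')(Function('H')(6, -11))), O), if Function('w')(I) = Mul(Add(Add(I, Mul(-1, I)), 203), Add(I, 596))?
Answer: Rational(-5801293, 3) ≈ -1.9338e+6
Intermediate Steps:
c = Rational(-864889, 3) (c = Mul(Rational(-1, 6), 1729778) = Rational(-864889, 3) ≈ -2.8830e+5)
Function('w')(I) = Add(120988, Mul(203, I)) (Function('w')(I) = Mul(Add(0, 203), Add(596, I)) = Mul(203, Add(596, I)) = Add(120988, Mul(203, I)))
Add(Add(c, Function('w')(Function('H')(6, -11))), O) = Add(Add(Rational(-864889, 3), Add(120988, Mul(203, 31))), -1772749) = Add(Add(Rational(-864889, 3), Add(120988, 6293)), -1772749) = Add(Add(Rational(-864889, 3), 127281), -1772749) = Add(Rational(-483046, 3), -1772749) = Rational(-5801293, 3)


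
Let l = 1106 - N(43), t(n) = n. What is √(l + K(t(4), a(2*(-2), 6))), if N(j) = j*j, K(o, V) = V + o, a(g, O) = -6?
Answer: I*√745 ≈ 27.295*I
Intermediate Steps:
N(j) = j²
l = -743 (l = 1106 - 1*43² = 1106 - 1*1849 = 1106 - 1849 = -743)
√(l + K(t(4), a(2*(-2), 6))) = √(-743 + (-6 + 4)) = √(-743 - 2) = √(-745) = I*√745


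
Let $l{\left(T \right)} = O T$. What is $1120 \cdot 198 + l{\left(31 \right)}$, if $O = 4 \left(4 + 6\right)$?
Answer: $223000$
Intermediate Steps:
$O = 40$ ($O = 4 \cdot 10 = 40$)
$l{\left(T \right)} = 40 T$
$1120 \cdot 198 + l{\left(31 \right)} = 1120 \cdot 198 + 40 \cdot 31 = 221760 + 1240 = 223000$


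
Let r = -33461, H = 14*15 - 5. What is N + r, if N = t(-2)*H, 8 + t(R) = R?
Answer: -35511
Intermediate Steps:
t(R) = -8 + R
H = 205 (H = 210 - 5 = 205)
N = -2050 (N = (-8 - 2)*205 = -10*205 = -2050)
N + r = -2050 - 33461 = -35511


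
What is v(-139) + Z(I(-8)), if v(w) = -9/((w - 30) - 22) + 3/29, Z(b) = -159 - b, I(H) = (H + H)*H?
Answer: -1588859/5539 ≈ -286.85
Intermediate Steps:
I(H) = 2*H² (I(H) = (2*H)*H = 2*H²)
v(w) = 3/29 - 9/(-52 + w) (v(w) = -9/((-30 + w) - 22) + 3*(1/29) = -9/(-52 + w) + 3/29 = 3/29 - 9/(-52 + w))
v(-139) + Z(I(-8)) = 3*(-139 - 139)/(29*(-52 - 139)) + (-159 - 2*(-8)²) = (3/29)*(-278)/(-191) + (-159 - 2*64) = (3/29)*(-1/191)*(-278) + (-159 - 1*128) = 834/5539 + (-159 - 128) = 834/5539 - 287 = -1588859/5539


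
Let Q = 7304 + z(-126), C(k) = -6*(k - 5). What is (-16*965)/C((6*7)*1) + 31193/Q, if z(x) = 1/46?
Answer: 917691886/12431445 ≈ 73.820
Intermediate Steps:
z(x) = 1/46
C(k) = 30 - 6*k (C(k) = -6*(-5 + k) = 30 - 6*k)
Q = 335985/46 (Q = 7304 + 1/46 = 335985/46 ≈ 7304.0)
(-16*965)/C((6*7)*1) + 31193/Q = (-16*965)/(30 - 6*6*7) + 31193/(335985/46) = -15440/(30 - 252) + 31193*(46/335985) = -15440/(30 - 6*42) + 1434878/335985 = -15440/(30 - 252) + 1434878/335985 = -15440/(-222) + 1434878/335985 = -15440*(-1/222) + 1434878/335985 = 7720/111 + 1434878/335985 = 917691886/12431445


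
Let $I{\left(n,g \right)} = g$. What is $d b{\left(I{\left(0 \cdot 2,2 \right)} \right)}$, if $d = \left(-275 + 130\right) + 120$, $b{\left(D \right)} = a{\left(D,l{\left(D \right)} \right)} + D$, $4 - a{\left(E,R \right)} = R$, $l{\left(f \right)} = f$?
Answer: $-100$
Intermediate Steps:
$a{\left(E,R \right)} = 4 - R$
$b{\left(D \right)} = 4$ ($b{\left(D \right)} = \left(4 - D\right) + D = 4$)
$d = -25$ ($d = -145 + 120 = -25$)
$d b{\left(I{\left(0 \cdot 2,2 \right)} \right)} = \left(-25\right) 4 = -100$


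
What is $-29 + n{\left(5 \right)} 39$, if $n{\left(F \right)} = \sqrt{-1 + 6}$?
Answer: $-29 + 39 \sqrt{5} \approx 58.207$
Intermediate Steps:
$n{\left(F \right)} = \sqrt{5}$
$-29 + n{\left(5 \right)} 39 = -29 + \sqrt{5} \cdot 39 = -29 + 39 \sqrt{5}$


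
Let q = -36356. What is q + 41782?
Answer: 5426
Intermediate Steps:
q + 41782 = -36356 + 41782 = 5426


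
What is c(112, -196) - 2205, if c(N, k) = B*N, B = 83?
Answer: 7091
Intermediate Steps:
c(N, k) = 83*N
c(112, -196) - 2205 = 83*112 - 2205 = 9296 - 2205 = 7091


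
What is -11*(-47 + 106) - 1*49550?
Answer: -50199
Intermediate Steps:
-11*(-47 + 106) - 1*49550 = -11*59 - 49550 = -649 - 49550 = -50199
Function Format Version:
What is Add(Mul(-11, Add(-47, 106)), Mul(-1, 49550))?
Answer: -50199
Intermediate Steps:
Add(Mul(-11, Add(-47, 106)), Mul(-1, 49550)) = Add(Mul(-11, 59), -49550) = Add(-649, -49550) = -50199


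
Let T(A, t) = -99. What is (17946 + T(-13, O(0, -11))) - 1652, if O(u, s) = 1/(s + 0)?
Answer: 16195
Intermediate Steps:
O(u, s) = 1/s
(17946 + T(-13, O(0, -11))) - 1652 = (17946 - 99) - 1652 = 17847 - 1652 = 16195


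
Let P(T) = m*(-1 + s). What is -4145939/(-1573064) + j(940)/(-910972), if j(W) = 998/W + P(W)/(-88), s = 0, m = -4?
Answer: 2440778160865263/926087403116920 ≈ 2.6356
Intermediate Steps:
P(T) = 4 (P(T) = -4*(-1 + 0) = -4*(-1) = 4)
j(W) = -1/22 + 998/W (j(W) = 998/W + 4/(-88) = 998/W + 4*(-1/88) = 998/W - 1/22 = -1/22 + 998/W)
-4145939/(-1573064) + j(940)/(-910972) = -4145939/(-1573064) + ((1/22)*(21956 - 1*940)/940)/(-910972) = -4145939*(-1/1573064) + ((1/22)*(1/940)*(21956 - 940))*(-1/910972) = 4145939/1573064 + ((1/22)*(1/940)*21016)*(-1/910972) = 4145939/1573064 + (2627/2585)*(-1/910972) = 4145939/1573064 - 2627/2354862620 = 2440778160865263/926087403116920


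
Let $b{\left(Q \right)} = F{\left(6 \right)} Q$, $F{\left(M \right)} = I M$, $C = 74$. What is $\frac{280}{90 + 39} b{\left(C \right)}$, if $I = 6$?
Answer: $\frac{248640}{43} \approx 5782.3$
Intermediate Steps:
$F{\left(M \right)} = 6 M$
$b{\left(Q \right)} = 36 Q$ ($b{\left(Q \right)} = 6 \cdot 6 Q = 36 Q$)
$\frac{280}{90 + 39} b{\left(C \right)} = \frac{280}{90 + 39} \cdot 36 \cdot 74 = \frac{280}{129} \cdot 2664 = \frac{248640}{43}$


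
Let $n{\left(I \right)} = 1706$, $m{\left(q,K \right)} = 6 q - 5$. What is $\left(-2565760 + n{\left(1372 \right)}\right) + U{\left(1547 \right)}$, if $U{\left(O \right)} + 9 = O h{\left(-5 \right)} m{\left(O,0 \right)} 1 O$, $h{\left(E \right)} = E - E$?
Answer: $-2564063$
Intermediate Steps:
$m{\left(q,K \right)} = -5 + 6 q$
$h{\left(E \right)} = 0$
$U{\left(O \right)} = -9$ ($U{\left(O \right)} = -9 + O 0 \left(-5 + 6 O\right) 1 O = -9 + O 0 \cdot 1 O = -9 + O 0 O = -9 + 0 O = -9 + 0 = -9$)
$\left(-2565760 + n{\left(1372 \right)}\right) + U{\left(1547 \right)} = \left(-2565760 + 1706\right) - 9 = -2564054 - 9 = -2564063$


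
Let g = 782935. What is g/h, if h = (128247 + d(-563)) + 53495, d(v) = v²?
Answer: 782935/498711 ≈ 1.5699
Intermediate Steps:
h = 498711 (h = (128247 + (-563)²) + 53495 = (128247 + 316969) + 53495 = 445216 + 53495 = 498711)
g/h = 782935/498711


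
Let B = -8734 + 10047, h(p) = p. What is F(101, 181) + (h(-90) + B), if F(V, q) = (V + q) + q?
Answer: 1686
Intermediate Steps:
F(V, q) = V + 2*q
B = 1313
F(101, 181) + (h(-90) + B) = (101 + 2*181) + (-90 + 1313) = (101 + 362) + 1223 = 463 + 1223 = 1686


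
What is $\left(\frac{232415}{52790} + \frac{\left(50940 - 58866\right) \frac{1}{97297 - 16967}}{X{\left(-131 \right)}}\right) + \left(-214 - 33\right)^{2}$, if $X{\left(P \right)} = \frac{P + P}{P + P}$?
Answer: $\frac{25873427976971}{424062070} \approx 61013.0$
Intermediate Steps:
$X{\left(P \right)} = 1$ ($X{\left(P \right)} = \frac{2 P}{2 P} = 2 P \frac{1}{2 P} = 1$)
$\left(\frac{232415}{52790} + \frac{\left(50940 - 58866\right) \frac{1}{97297 - 16967}}{X{\left(-131 \right)}}\right) + \left(-214 - 33\right)^{2} = \left(\frac{232415}{52790} + \frac{\left(50940 - 58866\right) \frac{1}{97297 - 16967}}{1}\right) + \left(-214 - 33\right)^{2} = \left(232415 \cdot \frac{1}{52790} + \frac{50940 - 58866}{80330} \cdot 1\right) + \left(-247\right)^{2} = \left(\frac{46483}{10558} + \left(-7926\right) \frac{1}{80330} \cdot 1\right) + 61009 = \left(\frac{46483}{10558} - \frac{3963}{40165}\right) + 61009 = \frac{1825148341}{424062070} + 61009 = \frac{25873427976971}{424062070}$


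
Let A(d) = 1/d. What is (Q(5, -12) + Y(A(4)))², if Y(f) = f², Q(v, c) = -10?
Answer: 25281/256 ≈ 98.754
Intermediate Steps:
(Q(5, -12) + Y(A(4)))² = (-10 + (1/4)²)² = (-10 + (¼)²)² = (-10 + 1/16)² = (-159/16)² = 25281/256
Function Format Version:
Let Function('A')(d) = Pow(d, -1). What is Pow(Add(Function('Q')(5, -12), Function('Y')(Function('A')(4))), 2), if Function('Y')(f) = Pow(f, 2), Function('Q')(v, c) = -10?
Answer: Rational(25281, 256) ≈ 98.754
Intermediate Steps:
Pow(Add(Function('Q')(5, -12), Function('Y')(Function('A')(4))), 2) = Pow(Add(-10, Pow(Pow(4, -1), 2)), 2) = Pow(Add(-10, Pow(Rational(1, 4), 2)), 2) = Pow(Add(-10, Rational(1, 16)), 2) = Pow(Rational(-159, 16), 2) = Rational(25281, 256)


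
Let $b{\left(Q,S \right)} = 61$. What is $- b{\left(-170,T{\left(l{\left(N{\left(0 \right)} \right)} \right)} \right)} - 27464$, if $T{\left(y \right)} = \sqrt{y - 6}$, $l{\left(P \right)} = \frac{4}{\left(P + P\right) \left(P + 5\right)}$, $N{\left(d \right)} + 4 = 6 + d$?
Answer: $-27525$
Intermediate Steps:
$N{\left(d \right)} = 2 + d$ ($N{\left(d \right)} = -4 + \left(6 + d\right) = 2 + d$)
$l{\left(P \right)} = \frac{2}{P \left(5 + P\right)}$ ($l{\left(P \right)} = \frac{4}{2 P \left(5 + P\right)} = 4 \frac{1}{2 P \left(5 + P\right)} = \frac{2}{P \left(5 + P\right)}$)
$T{\left(y \right)} = \sqrt{-6 + y}$
$- b{\left(-170,T{\left(l{\left(N{\left(0 \right)} \right)} \right)} \right)} - 27464 = \left(-1\right) 61 - 27464 = -61 - 27464 = -27525$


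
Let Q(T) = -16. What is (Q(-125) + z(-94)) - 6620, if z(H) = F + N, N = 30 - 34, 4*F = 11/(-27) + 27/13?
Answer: -4660987/702 ≈ -6639.6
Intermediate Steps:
F = 293/702 (F = (11/(-27) + 27/13)/4 = (11*(-1/27) + 27*(1/13))/4 = (-11/27 + 27/13)/4 = (¼)*(586/351) = 293/702 ≈ 0.41738)
N = -4
z(H) = -2515/702 (z(H) = 293/702 - 4 = -2515/702)
(Q(-125) + z(-94)) - 6620 = (-16 - 2515/702) - 6620 = -13747/702 - 6620 = -4660987/702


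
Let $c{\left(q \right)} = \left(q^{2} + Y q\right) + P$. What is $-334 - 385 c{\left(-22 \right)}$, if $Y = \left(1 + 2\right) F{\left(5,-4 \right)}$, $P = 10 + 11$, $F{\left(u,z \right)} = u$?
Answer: $-67709$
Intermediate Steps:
$P = 21$
$Y = 15$ ($Y = \left(1 + 2\right) 5 = 3 \cdot 5 = 15$)
$c{\left(q \right)} = 21 + q^{2} + 15 q$ ($c{\left(q \right)} = \left(q^{2} + 15 q\right) + 21 = 21 + q^{2} + 15 q$)
$-334 - 385 c{\left(-22 \right)} = -334 - 385 \left(21 + \left(-22\right)^{2} + 15 \left(-22\right)\right) = -334 - 385 \left(21 + 484 - 330\right) = -334 - 67375 = -67709$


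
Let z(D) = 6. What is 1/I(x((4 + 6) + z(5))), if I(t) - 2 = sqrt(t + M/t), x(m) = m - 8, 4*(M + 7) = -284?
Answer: 8/23 - 2*I*sqrt(7)/23 ≈ 0.34783 - 0.23007*I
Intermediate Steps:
M = -78 (M = -7 + (1/4)*(-284) = -7 - 71 = -78)
x(m) = -8 + m
I(t) = 2 + sqrt(t - 78/t)
1/I(x((4 + 6) + z(5))) = 1/(2 + sqrt((-8 + ((4 + 6) + 6)) - 78/(-8 + ((4 + 6) + 6)))) = 1/(2 + sqrt((-8 + (10 + 6)) - 78/(-8 + (10 + 6)))) = 1/(2 + sqrt((-8 + 16) - 78/(-8 + 16))) = 1/(2 + sqrt(8 - 78/8)) = 1/(2 + sqrt(8 - 78*1/8)) = 1/(2 + sqrt(8 - 39/4)) = 1/(2 + sqrt(-7/4)) = 1/(2 + I*sqrt(7)/2)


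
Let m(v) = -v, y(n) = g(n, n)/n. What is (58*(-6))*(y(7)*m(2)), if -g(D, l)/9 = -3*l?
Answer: 18792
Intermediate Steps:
g(D, l) = 27*l (g(D, l) = -(-27)*l = 27*l)
y(n) = 27 (y(n) = (27*n)/n = 27)
(58*(-6))*(y(7)*m(2)) = (58*(-6))*(27*(-1*2)) = -9396*(-2) = -348*(-54) = 18792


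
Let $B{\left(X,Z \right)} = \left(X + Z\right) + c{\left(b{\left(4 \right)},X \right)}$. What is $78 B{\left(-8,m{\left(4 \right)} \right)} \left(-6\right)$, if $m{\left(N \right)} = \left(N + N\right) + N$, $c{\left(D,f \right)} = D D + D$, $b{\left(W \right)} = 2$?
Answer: $-4680$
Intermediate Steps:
$c{\left(D,f \right)} = D + D^{2}$ ($c{\left(D,f \right)} = D^{2} + D = D + D^{2}$)
$m{\left(N \right)} = 3 N$ ($m{\left(N \right)} = 2 N + N = 3 N$)
$B{\left(X,Z \right)} = 6 + X + Z$ ($B{\left(X,Z \right)} = \left(X + Z\right) + 2 \left(1 + 2\right) = \left(X + Z\right) + 2 \cdot 3 = \left(X + Z\right) + 6 = 6 + X + Z$)
$78 B{\left(-8,m{\left(4 \right)} \right)} \left(-6\right) = 78 \left(6 - 8 + 3 \cdot 4\right) \left(-6\right) = 78 \left(6 - 8 + 12\right) \left(-6\right) = 78 \cdot 10 \left(-6\right) = 780 \left(-6\right) = -4680$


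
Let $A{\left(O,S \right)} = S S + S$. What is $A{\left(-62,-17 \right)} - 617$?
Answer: $-345$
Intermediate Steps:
$A{\left(O,S \right)} = S + S^{2}$ ($A{\left(O,S \right)} = S^{2} + S = S + S^{2}$)
$A{\left(-62,-17 \right)} - 617 = - 17 \left(1 - 17\right) - 617 = \left(-17\right) \left(-16\right) - 617 = 272 - 617 = -345$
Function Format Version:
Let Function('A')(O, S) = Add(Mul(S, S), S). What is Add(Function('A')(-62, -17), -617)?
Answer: -345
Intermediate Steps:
Function('A')(O, S) = Add(S, Pow(S, 2)) (Function('A')(O, S) = Add(Pow(S, 2), S) = Add(S, Pow(S, 2)))
Add(Function('A')(-62, -17), -617) = Add(Mul(-17, Add(1, -17)), -617) = Add(Mul(-17, -16), -617) = Add(272, -617) = -345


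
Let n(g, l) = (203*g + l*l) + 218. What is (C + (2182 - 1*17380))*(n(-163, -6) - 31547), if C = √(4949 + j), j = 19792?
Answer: 978477636 - 193146*√2749 ≈ 9.6835e+8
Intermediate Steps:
C = 3*√2749 (C = √(4949 + 19792) = √24741 = 3*√2749 ≈ 157.29)
n(g, l) = 218 + l² + 203*g (n(g, l) = (203*g + l²) + 218 = (l² + 203*g) + 218 = 218 + l² + 203*g)
(C + (2182 - 1*17380))*(n(-163, -6) - 31547) = (3*√2749 + (2182 - 1*17380))*((218 + (-6)² + 203*(-163)) - 31547) = (3*√2749 + (2182 - 17380))*((218 + 36 - 33089) - 31547) = (3*√2749 - 15198)*(-32835 - 31547) = (-15198 + 3*√2749)*(-64382) = 978477636 - 193146*√2749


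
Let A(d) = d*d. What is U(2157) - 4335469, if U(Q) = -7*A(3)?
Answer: -4335532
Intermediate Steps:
A(d) = d²
U(Q) = -63 (U(Q) = -7*3² = -7*9 = -63)
U(2157) - 4335469 = -63 - 4335469 = -4335532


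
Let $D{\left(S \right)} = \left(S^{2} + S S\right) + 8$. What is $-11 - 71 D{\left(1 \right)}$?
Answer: $-721$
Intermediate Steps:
$D{\left(S \right)} = 8 + 2 S^{2}$ ($D{\left(S \right)} = \left(S^{2} + S^{2}\right) + 8 = 2 S^{2} + 8 = 8 + 2 S^{2}$)
$-11 - 71 D{\left(1 \right)} = -11 - 71 \left(8 + 2 \cdot 1^{2}\right) = -11 - 71 \left(8 + 2 \cdot 1\right) = -11 - 71 \left(8 + 2\right) = -11 - 710 = -721$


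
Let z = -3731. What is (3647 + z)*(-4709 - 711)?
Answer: 455280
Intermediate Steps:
(3647 + z)*(-4709 - 711) = (3647 - 3731)*(-4709 - 711) = -84*(-5420) = 455280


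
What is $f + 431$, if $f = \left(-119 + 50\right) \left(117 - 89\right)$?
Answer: $-1501$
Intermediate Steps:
$f = -1932$ ($f = \left(-69\right) 28 = -1932$)
$f + 431 = -1932 + 431 = -1501$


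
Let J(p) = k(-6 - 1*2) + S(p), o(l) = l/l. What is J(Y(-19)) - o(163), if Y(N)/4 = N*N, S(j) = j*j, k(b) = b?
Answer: 2085127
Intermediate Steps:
o(l) = 1
S(j) = j²
Y(N) = 4*N² (Y(N) = 4*(N*N) = 4*N²)
J(p) = -8 + p² (J(p) = (-6 - 1*2) + p² = (-6 - 2) + p² = -8 + p²)
J(Y(-19)) - o(163) = (-8 + (4*(-19)²)²) - 1*1 = (-8 + (4*361)²) - 1 = (-8 + 1444²) - 1 = (-8 + 2085136) - 1 = 2085128 - 1 = 2085127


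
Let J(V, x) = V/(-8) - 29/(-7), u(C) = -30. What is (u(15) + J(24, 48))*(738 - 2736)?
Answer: 403596/7 ≈ 57657.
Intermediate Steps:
J(V, x) = 29/7 - V/8 (J(V, x) = V*(-⅛) - 29*(-⅐) = -V/8 + 29/7 = 29/7 - V/8)
(u(15) + J(24, 48))*(738 - 2736) = (-30 + (29/7 - ⅛*24))*(738 - 2736) = (-30 + (29/7 - 3))*(-1998) = (-30 + 8/7)*(-1998) = -202/7*(-1998) = 403596/7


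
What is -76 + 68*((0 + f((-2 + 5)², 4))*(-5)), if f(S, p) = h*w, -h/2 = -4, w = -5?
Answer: 13524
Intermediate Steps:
h = 8 (h = -2*(-4) = 8)
f(S, p) = -40 (f(S, p) = 8*(-5) = -40)
-76 + 68*((0 + f((-2 + 5)², 4))*(-5)) = -76 + 68*((0 - 40)*(-5)) = -76 + 68*(-40*(-5)) = -76 + 68*200 = -76 + 13600 = 13524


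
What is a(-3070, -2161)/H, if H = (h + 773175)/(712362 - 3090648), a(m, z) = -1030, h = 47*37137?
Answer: 136090810/139923 ≈ 972.61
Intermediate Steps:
h = 1745439
H = -139923/132127 (H = (1745439 + 773175)/(712362 - 3090648) = 2518614/(-2378286) = 2518614*(-1/2378286) = -139923/132127 ≈ -1.0590)
a(-3070, -2161)/H = -1030/(-139923/132127) = -1030*(-132127/139923) = 136090810/139923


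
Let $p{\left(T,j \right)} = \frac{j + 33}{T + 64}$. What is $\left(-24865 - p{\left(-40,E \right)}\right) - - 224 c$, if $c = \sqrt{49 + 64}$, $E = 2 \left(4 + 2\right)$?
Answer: $- \frac{198935}{8} + 224 \sqrt{113} \approx -22486.0$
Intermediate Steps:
$E = 12$ ($E = 2 \cdot 6 = 12$)
$p{\left(T,j \right)} = \frac{33 + j}{64 + T}$
$c = \sqrt{113} \approx 10.63$
$\left(-24865 - p{\left(-40,E \right)}\right) - - 224 c = \left(-24865 - \frac{33 + 12}{64 - 40}\right) - - 224 \sqrt{113} = \left(-24865 - \frac{1}{24} \cdot 45\right) + 224 \sqrt{113} = \left(-24865 - \frac{15}{8}\right) + 224 \sqrt{113} = - \frac{198935}{8} + 224 \sqrt{113}$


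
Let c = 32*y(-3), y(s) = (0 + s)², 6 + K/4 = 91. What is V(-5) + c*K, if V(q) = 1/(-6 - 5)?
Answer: 1077119/11 ≈ 97920.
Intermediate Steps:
K = 340 (K = -24 + 4*91 = -24 + 364 = 340)
y(s) = s²
c = 288 (c = 32*(-3)² = 32*9 = 288)
V(q) = -1/11 (V(q) = 1/(-11) = -1/11)
V(-5) + c*K = -1/11 + 288*340 = -1/11 + 97920 = 1077119/11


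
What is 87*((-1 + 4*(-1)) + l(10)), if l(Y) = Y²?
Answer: 8265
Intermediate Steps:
87*((-1 + 4*(-1)) + l(10)) = 87*((-1 + 4*(-1)) + 10²) = 87*((-1 - 4) + 100) = 87*(-5 + 100) = 87*95 = 8265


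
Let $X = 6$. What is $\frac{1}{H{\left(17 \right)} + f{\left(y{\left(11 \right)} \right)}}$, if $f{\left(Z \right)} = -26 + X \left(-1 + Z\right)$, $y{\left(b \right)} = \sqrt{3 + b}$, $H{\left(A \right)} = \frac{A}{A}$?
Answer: $- \frac{31}{457} - \frac{6 \sqrt{14}}{457} \approx -0.11696$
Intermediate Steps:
$H{\left(A \right)} = 1$
$f{\left(Z \right)} = -32 + 6 Z$ ($f{\left(Z \right)} = -26 + 6 \left(-1 + Z\right) = -26 + \left(-6 + 6 Z\right) = -32 + 6 Z$)
$\frac{1}{H{\left(17 \right)} + f{\left(y{\left(11 \right)} \right)}} = \frac{1}{1 - \left(32 - 6 \sqrt{3 + 11}\right)} = \frac{1}{1 - \left(32 - 6 \sqrt{14}\right)} = \frac{1}{-31 + 6 \sqrt{14}}$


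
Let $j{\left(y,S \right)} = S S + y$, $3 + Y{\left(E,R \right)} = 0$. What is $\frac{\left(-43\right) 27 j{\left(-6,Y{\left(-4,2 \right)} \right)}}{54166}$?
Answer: $- \frac{3483}{54166} \approx -0.064302$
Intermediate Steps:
$Y{\left(E,R \right)} = -3$ ($Y{\left(E,R \right)} = -3 + 0 = -3$)
$j{\left(y,S \right)} = y + S^{2}$ ($j{\left(y,S \right)} = S^{2} + y = y + S^{2}$)
$\frac{\left(-43\right) 27 j{\left(-6,Y{\left(-4,2 \right)} \right)}}{54166} = \frac{\left(-43\right) 27 \left(-6 + \left(-3\right)^{2}\right)}{54166} = - 1161 \left(-6 + 9\right) \frac{1}{54166} = \left(-1161\right) 3 \cdot \frac{1}{54166} = \left(-3483\right) \frac{1}{54166} = - \frac{3483}{54166}$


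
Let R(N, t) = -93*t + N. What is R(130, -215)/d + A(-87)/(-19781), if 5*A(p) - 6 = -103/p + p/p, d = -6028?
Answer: -173174583811/51869342580 ≈ -3.3387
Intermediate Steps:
A(p) = 7/5 - 103/(5*p) (A(p) = 6/5 + (-103/p + p/p)/5 = 6/5 + (-103/p + 1)/5 = 6/5 + (1 - 103/p)/5 = 6/5 + (⅕ - 103/(5*p)) = 7/5 - 103/(5*p))
R(N, t) = N - 93*t
R(130, -215)/d + A(-87)/(-19781) = (130 - 93*(-215))/(-6028) + ((⅕)*(-103 + 7*(-87))/(-87))/(-19781) = (130 + 19995)*(-1/6028) + ((⅕)*(-1/87)*(-103 - 609))*(-1/19781) = 20125*(-1/6028) + ((⅕)*(-1/87)*(-712))*(-1/19781) = -20125/6028 + (712/435)*(-1/19781) = -20125/6028 - 712/8604735 = -173174583811/51869342580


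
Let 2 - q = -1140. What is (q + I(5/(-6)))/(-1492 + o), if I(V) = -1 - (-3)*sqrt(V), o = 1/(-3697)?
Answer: -4218277/5515925 - 3697*I*sqrt(30)/11031850 ≈ -0.76474 - 0.0018355*I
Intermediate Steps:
q = 1142 (q = 2 - 1*(-1140) = 2 + 1140 = 1142)
o = -1/3697 ≈ -0.00027049
I(V) = -1 + 3*sqrt(V)
(q + I(5/(-6)))/(-1492 + o) = (1142 + (-1 + 3*sqrt(5/(-6))))/(-1492 - 1/3697) = (1142 + (-1 + 3*sqrt(5*(-1/6))))/(-5515925/3697) = (1142 + (-1 + 3*sqrt(-5/6)))*(-3697/5515925) = (1142 + (-1 + 3*(I*sqrt(30)/6)))*(-3697/5515925) = (1142 + (-1 + I*sqrt(30)/2))*(-3697/5515925) = (1141 + I*sqrt(30)/2)*(-3697/5515925) = -4218277/5515925 - 3697*I*sqrt(30)/11031850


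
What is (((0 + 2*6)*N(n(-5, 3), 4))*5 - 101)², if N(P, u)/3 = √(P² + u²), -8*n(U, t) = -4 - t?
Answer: 2213629/4 - 4545*√1073 ≈ 4.0453e+5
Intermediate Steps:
n(U, t) = ½ + t/8 (n(U, t) = -(-4 - t)/8 = ½ + t/8)
N(P, u) = 3*√(P² + u²)
(((0 + 2*6)*N(n(-5, 3), 4))*5 - 101)² = (((0 + 2*6)*(3*√((½ + (⅛)*3)² + 4²)))*5 - 101)² = (((0 + 12)*(3*√((½ + 3/8)² + 16)))*5 - 101)² = ((12*(3*√((7/8)² + 16)))*5 - 101)² = ((12*(3*√(49/64 + 16)))*5 - 101)² = ((12*(3*√(1073/64)))*5 - 101)² = ((12*(3*(√1073/8)))*5 - 101)² = ((12*(3*√1073/8))*5 - 101)² = ((9*√1073/2)*5 - 101)² = (45*√1073/2 - 101)² = (-101 + 45*√1073/2)²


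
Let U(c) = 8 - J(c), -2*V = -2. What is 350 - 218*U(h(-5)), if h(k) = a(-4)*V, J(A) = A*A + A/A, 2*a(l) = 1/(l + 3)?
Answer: -2243/2 ≈ -1121.5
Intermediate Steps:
V = 1 (V = -½*(-2) = 1)
a(l) = 1/(2*(3 + l)) (a(l) = 1/(2*(l + 3)) = 1/(2*(3 + l)))
J(A) = 1 + A² (J(A) = A² + 1 = 1 + A²)
h(k) = -½ (h(k) = (1/(2*(3 - 4)))*1 = ((½)/(-1))*1 = ((½)*(-1))*1 = -½*1 = -½)
U(c) = 7 - c² (U(c) = 8 - (1 + c²) = 8 + (-1 - c²) = 7 - c²)
350 - 218*U(h(-5)) = 350 - 218*(7 - (-½)²) = 350 - 218*(7 - 1*¼) = 350 - 218*(7 - ¼) = 350 - 218*27/4 = 350 - 2943/2 = -2243/2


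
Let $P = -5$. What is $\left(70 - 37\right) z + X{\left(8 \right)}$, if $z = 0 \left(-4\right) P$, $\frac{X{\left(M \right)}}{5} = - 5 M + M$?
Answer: $-160$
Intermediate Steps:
$X{\left(M \right)} = - 20 M$ ($X{\left(M \right)} = 5 \left(- 5 M + M\right) = 5 \left(- 4 M\right) = - 20 M$)
$z = 0$ ($z = 0 \left(-4\right) \left(-5\right) = 0 \left(-5\right) = 0$)
$\left(70 - 37\right) z + X{\left(8 \right)} = \left(70 - 37\right) 0 - 160 = 33 \cdot 0 - 160 = 0 - 160 = -160$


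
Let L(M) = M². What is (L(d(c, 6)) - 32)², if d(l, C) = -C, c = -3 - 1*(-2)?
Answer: 16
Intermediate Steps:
c = -1 (c = -3 + 2 = -1)
d(l, C) = -C
(L(d(c, 6)) - 32)² = ((-1*6)² - 32)² = ((-6)² - 32)² = (36 - 32)² = 4² = 16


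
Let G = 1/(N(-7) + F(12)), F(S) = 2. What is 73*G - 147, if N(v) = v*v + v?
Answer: -6395/44 ≈ -145.34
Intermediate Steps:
N(v) = v + v**2 (N(v) = v**2 + v = v + v**2)
G = 1/44 (G = 1/(-7*(1 - 7) + 2) = 1/(-7*(-6) + 2) = 1/(42 + 2) = 1/44 ≈ 0.022727)
73*G - 147 = 73*(1/44) - 147 = 73/44 - 147 = -6395/44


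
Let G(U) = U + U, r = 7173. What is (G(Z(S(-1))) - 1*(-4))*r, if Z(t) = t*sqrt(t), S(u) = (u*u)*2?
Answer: 28692 + 28692*sqrt(2) ≈ 69269.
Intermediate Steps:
S(u) = 2*u**2 (S(u) = u**2*2 = 2*u**2)
Z(t) = t**(3/2)
G(U) = 2*U
(G(Z(S(-1))) - 1*(-4))*r = (2*(2*(-1)**2)**(3/2) - 1*(-4))*7173 = (2*(2*1)**(3/2) + 4)*7173 = (2*2**(3/2) + 4)*7173 = (2*(2*sqrt(2)) + 4)*7173 = (4*sqrt(2) + 4)*7173 = (4 + 4*sqrt(2))*7173 = 28692 + 28692*sqrt(2)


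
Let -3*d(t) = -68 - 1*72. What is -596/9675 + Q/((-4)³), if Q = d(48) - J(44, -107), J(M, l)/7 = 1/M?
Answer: -21476611/27244800 ≈ -0.78828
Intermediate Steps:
J(M, l) = 7/M
d(t) = 140/3 (d(t) = -(-68 - 1*72)/3 = -(-68 - 72)/3 = -⅓*(-140) = 140/3)
Q = 6139/132 (Q = 140/3 - 7/44 = 6139/132 ≈ 46.508)
-596/9675 + Q/((-4)³) = -596/9675 + 6139/(132*((-4)³)) = -596*1/9675 + (6139/132)/(-64) = -596/9675 + (6139/132)*(-1/64) = -596/9675 - 6139/8448 = -21476611/27244800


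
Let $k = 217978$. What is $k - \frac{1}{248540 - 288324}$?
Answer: $\frac{8672036753}{39784} \approx 2.1798 \cdot 10^{5}$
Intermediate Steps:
$k - \frac{1}{248540 - 288324} = 217978 - \frac{1}{248540 - 288324} = 217978 - \frac{1}{-39784} = 217978 - - \frac{1}{39784} = 217978 + \frac{1}{39784} = \frac{8672036753}{39784}$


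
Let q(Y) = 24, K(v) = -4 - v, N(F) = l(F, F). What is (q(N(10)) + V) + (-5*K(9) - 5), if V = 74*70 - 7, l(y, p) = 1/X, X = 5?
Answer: 5257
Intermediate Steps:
l(y, p) = 1/5
N(F) = 1/5
V = 5173 (V = 5180 - 7 = 5173)
(q(N(10)) + V) + (-5*K(9) - 5) = (24 + 5173) + (-5*(-4 - 1*9) - 5) = 5197 + (-5*(-4 - 9) - 5) = 5197 + (-5*(-13) - 5) = 5197 + (65 - 5) = 5197 + 60 = 5257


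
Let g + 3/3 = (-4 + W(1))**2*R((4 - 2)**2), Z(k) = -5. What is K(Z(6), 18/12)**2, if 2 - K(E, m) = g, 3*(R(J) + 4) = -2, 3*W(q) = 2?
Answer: 2193361/729 ≈ 3008.7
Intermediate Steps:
W(q) = 2/3 (W(q) = (1/3)*2 = 2/3)
R(J) = -14/3 (R(J) = -4 + (1/3)*(-2) = -4 - 2/3 = -14/3)
g = -1427/27 (g = -1 + (-4 + 2/3)**2*(-14/3) = -1 + (-10/3)**2*(-14/3) = -1 + (100/9)*(-14/3) = -1 - 1400/27 = -1427/27 ≈ -52.852)
K(E, m) = 1481/27 (K(E, m) = 2 - 1*(-1427/27) = 2 + 1427/27 = 1481/27)
K(Z(6), 18/12)**2 = (1481/27)**2 = 2193361/729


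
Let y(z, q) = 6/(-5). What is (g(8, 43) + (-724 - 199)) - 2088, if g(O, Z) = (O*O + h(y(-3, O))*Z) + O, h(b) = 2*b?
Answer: -15211/5 ≈ -3042.2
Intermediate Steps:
y(z, q) = -6/5 (y(z, q) = 6*(-⅕) = -6/5)
g(O, Z) = O + O² - 12*Z/5 (g(O, Z) = (O*O + (2*(-6/5))*Z) + O = (O² - 12*Z/5) + O = O + O² - 12*Z/5)
(g(8, 43) + (-724 - 199)) - 2088 = ((8 + 8² - 12/5*43) + (-724 - 199)) - 2088 = ((8 + 64 - 516/5) - 923) - 2088 = (-156/5 - 923) - 2088 = -4771/5 - 2088 = -15211/5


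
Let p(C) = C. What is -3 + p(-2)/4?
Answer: -7/2 ≈ -3.5000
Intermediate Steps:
-3 + p(-2)/4 = -3 - 2/4 = -3 - 2*1/4 = -3 - 1/2 = -7/2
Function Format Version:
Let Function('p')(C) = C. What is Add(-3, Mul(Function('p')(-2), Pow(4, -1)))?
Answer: Rational(-7, 2) ≈ -3.5000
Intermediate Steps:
Add(-3, Mul(Function('p')(-2), Pow(4, -1))) = Add(-3, Mul(-2, Pow(4, -1))) = Add(-3, Mul(-2, Rational(1, 4))) = Add(-3, Rational(-1, 2)) = Rational(-7, 2)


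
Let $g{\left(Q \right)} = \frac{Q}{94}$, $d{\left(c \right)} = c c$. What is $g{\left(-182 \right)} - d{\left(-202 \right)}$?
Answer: $- \frac{1917879}{47} \approx -40806.0$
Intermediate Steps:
$d{\left(c \right)} = c^{2}$
$g{\left(Q \right)} = \frac{Q}{94}$ ($g{\left(Q \right)} = Q \frac{1}{94} = \frac{Q}{94}$)
$g{\left(-182 \right)} - d{\left(-202 \right)} = \frac{1}{94} \left(-182\right) - \left(-202\right)^{2} = - \frac{91}{47} - 40804 = - \frac{1917879}{47}$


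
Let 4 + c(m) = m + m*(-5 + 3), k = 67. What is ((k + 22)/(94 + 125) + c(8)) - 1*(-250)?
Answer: 52211/219 ≈ 238.41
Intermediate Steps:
c(m) = -4 - m (c(m) = -4 + (m + m*(-5 + 3)) = -4 + (m + m*(-2)) = -4 + (m - 2*m) = -4 - m)
((k + 22)/(94 + 125) + c(8)) - 1*(-250) = ((67 + 22)/(94 + 125) + (-4 - 1*8)) - 1*(-250) = (89/219 + (-4 - 8)) + 250 = (89*(1/219) - 12) + 250 = (89/219 - 12) + 250 = -2539/219 + 250 = 52211/219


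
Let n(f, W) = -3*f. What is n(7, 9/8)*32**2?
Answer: -21504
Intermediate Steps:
n(7, 9/8)*32**2 = -3*7*32**2 = -21*1024 = -21504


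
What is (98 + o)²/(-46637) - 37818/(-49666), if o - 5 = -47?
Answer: 803982745/1158136621 ≈ 0.69420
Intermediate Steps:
o = -42 (o = 5 - 47 = -42)
(98 + o)²/(-46637) - 37818/(-49666) = (98 - 42)²/(-46637) - 37818/(-49666) = 56²*(-1/46637) - 37818*(-1/49666) = 3136*(-1/46637) + 18909/24833 = -3136/46637 + 18909/24833 = 803982745/1158136621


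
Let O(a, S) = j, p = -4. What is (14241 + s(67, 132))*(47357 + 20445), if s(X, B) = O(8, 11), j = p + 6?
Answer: 965703886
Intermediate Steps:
j = 2 (j = -4 + 6 = 2)
O(a, S) = 2
s(X, B) = 2
(14241 + s(67, 132))*(47357 + 20445) = (14241 + 2)*(47357 + 20445) = 14243*67802 = 965703886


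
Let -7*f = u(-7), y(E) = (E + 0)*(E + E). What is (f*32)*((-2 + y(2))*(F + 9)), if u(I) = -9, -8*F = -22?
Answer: 20304/7 ≈ 2900.6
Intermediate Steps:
F = 11/4 (F = -1/8*(-22) = 11/4 ≈ 2.7500)
y(E) = 2*E**2 (y(E) = E*(2*E) = 2*E**2)
f = 9/7 (f = -1/7*(-9) = 9/7 ≈ 1.2857)
(f*32)*((-2 + y(2))*(F + 9)) = ((9/7)*32)*((-2 + 2*2**2)*(11/4 + 9)) = 288*((-2 + 2*4)*(47/4))/7 = 288*((-2 + 8)*(47/4))/7 = 288*(6*(47/4))/7 = (288/7)*(141/2) = 20304/7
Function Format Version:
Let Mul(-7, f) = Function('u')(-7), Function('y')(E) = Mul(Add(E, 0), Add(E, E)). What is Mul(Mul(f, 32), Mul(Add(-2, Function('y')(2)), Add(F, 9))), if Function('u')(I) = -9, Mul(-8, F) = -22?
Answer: Rational(20304, 7) ≈ 2900.6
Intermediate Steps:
F = Rational(11, 4) (F = Mul(Rational(-1, 8), -22) = Rational(11, 4) ≈ 2.7500)
Function('y')(E) = Mul(2, Pow(E, 2)) (Function('y')(E) = Mul(E, Mul(2, E)) = Mul(2, Pow(E, 2)))
f = Rational(9, 7) (f = Mul(Rational(-1, 7), -9) = Rational(9, 7) ≈ 1.2857)
Mul(Mul(f, 32), Mul(Add(-2, Function('y')(2)), Add(F, 9))) = Mul(Mul(Rational(9, 7), 32), Mul(Add(-2, Mul(2, Pow(2, 2))), Add(Rational(11, 4), 9))) = Mul(Rational(288, 7), Mul(Add(-2, Mul(2, 4)), Rational(47, 4))) = Mul(Rational(288, 7), Mul(Add(-2, 8), Rational(47, 4))) = Mul(Rational(288, 7), Mul(6, Rational(47, 4))) = Mul(Rational(288, 7), Rational(141, 2)) = Rational(20304, 7)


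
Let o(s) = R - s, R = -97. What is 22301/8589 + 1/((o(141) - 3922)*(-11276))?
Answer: 1046098884749/402894186240 ≈ 2.5965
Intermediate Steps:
o(s) = -97 - s
22301/8589 + 1/((o(141) - 3922)*(-11276)) = 22301/8589 + 1/((-97 - 1*141) - 3922*(-11276)) = 22301*(1/8589) - 1/11276/((-97 - 141) - 3922) = 22301/8589 - 1/11276/(-238 - 3922) = 22301/8589 - 1/11276/(-4160) = 22301/8589 - 1/4160*(-1/11276) = 22301/8589 + 1/46908160 = 1046098884749/402894186240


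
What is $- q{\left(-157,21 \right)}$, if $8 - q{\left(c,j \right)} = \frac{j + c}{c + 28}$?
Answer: $- \frac{896}{129} \approx -6.9457$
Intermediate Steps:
$q{\left(c,j \right)} = 8 - \frac{c + j}{28 + c}$ ($q{\left(c,j \right)} = 8 - \frac{j + c}{c + 28} = 8 - \frac{c + j}{28 + c}$)
$- q{\left(-157,21 \right)} = - \frac{224 - 21 + 7 \left(-157\right)}{28 - 157} = - \frac{224 - 21 - 1099}{-129} = - \frac{\left(-1\right) \left(-896\right)}{129} = \left(-1\right) \frac{896}{129} = - \frac{896}{129}$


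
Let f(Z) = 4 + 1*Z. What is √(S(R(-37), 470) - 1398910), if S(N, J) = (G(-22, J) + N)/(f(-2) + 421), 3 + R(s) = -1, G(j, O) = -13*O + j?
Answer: I*√27812018102/141 ≈ 1182.8*I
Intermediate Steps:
G(j, O) = j - 13*O
f(Z) = 4 + Z
R(s) = -4 (R(s) = -3 - 1 = -4)
S(N, J) = -22/423 - 13*J/423 + N/423 (S(N, J) = ((-22 - 13*J) + N)/((4 - 2) + 421) = (-22 + N - 13*J)/(2 + 421) = (-22 + N - 13*J)/423 = (-22 + N - 13*J)*(1/423) = -22/423 - 13*J/423 + N/423)
√(S(R(-37), 470) - 1398910) = √((-22/423 - 13/423*470 + (1/423)*(-4)) - 1398910) = √((-22/423 - 130/9 - 4/423) - 1398910) = √(-6136/423 - 1398910) = √(-591745066/423) = I*√27812018102/141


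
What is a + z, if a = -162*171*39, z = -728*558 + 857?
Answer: -1485745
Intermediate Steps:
z = -405367 (z = -406224 + 857 = -405367)
a = -1080378 (a = -27702*39 = -1080378)
a + z = -1080378 - 405367 = -1485745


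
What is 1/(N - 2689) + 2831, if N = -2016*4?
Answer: 30441742/10753 ≈ 2831.0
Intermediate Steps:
N = -8064
1/(N - 2689) + 2831 = 1/(-8064 - 2689) + 2831 = 1/(-10753) + 2831 = -1/10753 + 2831 = 30441742/10753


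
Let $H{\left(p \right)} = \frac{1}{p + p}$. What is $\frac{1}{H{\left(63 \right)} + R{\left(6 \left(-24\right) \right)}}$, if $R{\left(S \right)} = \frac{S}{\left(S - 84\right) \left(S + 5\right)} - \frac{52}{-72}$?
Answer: $\frac{166383}{120730} \approx 1.3781$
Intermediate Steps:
$H{\left(p \right)} = \frac{1}{2 p}$
$R{\left(S \right)} = \frac{13}{18} + \frac{S}{\left(-84 + S\right) \left(5 + S\right)}$ ($R{\left(S \right)} = \frac{S}{\left(-84 + S\right) \left(5 + S\right)} - - \frac{13}{18} = S \frac{1}{\left(-84 + S\right) \left(5 + S\right)} + \frac{13}{18} = \frac{S}{\left(-84 + S\right) \left(5 + S\right)} + \frac{13}{18} = \frac{13}{18} + \frac{S}{\left(-84 + S\right) \left(5 + S\right)}$)
$\frac{1}{H{\left(63 \right)} + R{\left(6 \left(-24\right) \right)}} = \frac{1}{\frac{1}{2 \cdot 63} + \frac{5460 - 13 \left(6 \left(-24\right)\right)^{2} + 1009 \cdot 6 \left(-24\right)}{18 \left(420 - \left(6 \left(-24\right)\right)^{2} + 79 \cdot 6 \left(-24\right)\right)}} = \frac{1}{\frac{1}{2} \cdot \frac{1}{63} + \frac{5460 - 13 \left(-144\right)^{2} + 1009 \left(-144\right)}{18 \left(420 - \left(-144\right)^{2} + 79 \left(-144\right)\right)}} = \frac{1}{\frac{1}{126} + \frac{5460 - 269568 - 145296}{18 \left(420 - 20736 - 11376\right)}} = \frac{1}{\frac{1}{126} + \frac{1}{18} \frac{1}{-31692} \left(-409404\right)} = \frac{1}{\frac{1}{126} + \frac{1}{18} \left(- \frac{1}{31692}\right) \left(-409404\right)} = \frac{1}{\frac{1}{126} + \frac{34117}{47538}} = \frac{1}{\frac{120730}{166383}} = \frac{166383}{120730}$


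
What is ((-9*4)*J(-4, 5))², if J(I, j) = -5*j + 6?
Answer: 467856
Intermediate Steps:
J(I, j) = 6 - 5*j
((-9*4)*J(-4, 5))² = ((-9*4)*(6 - 5*5))² = (-36*(6 - 25))² = (-36*(-19))² = 684² = 467856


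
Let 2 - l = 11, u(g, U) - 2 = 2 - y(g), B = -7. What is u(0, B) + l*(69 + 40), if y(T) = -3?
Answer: -974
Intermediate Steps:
u(g, U) = 7 (u(g, U) = 2 + (2 - 1*(-3)) = 2 + (2 + 3) = 2 + 5 = 7)
l = -9 (l = 2 - 1*11 = 2 - 11 = -9)
u(0, B) + l*(69 + 40) = 7 - 9*(69 + 40) = 7 - 9*109 = 7 - 981 = -974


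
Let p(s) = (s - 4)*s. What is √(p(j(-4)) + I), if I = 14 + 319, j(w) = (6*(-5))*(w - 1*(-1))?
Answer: 3*√897 ≈ 89.850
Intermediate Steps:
j(w) = -30 - 30*w (j(w) = -30*(w + 1) = -30*(1 + w) = -30 - 30*w)
p(s) = s*(-4 + s) (p(s) = (-4 + s)*s = s*(-4 + s))
I = 333
√(p(j(-4)) + I) = √((-30 - 30*(-4))*(-4 + (-30 - 30*(-4))) + 333) = √((-30 + 120)*(-4 + (-30 + 120)) + 333) = √(90*(-4 + 90) + 333) = √(90*86 + 333) = √(7740 + 333) = √8073 = 3*√897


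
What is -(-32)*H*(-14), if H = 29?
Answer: -12992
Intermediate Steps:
-(-32)*H*(-14) = -(-32)*29*(-14) = -32*(-29)*(-14) = 928*(-14) = -12992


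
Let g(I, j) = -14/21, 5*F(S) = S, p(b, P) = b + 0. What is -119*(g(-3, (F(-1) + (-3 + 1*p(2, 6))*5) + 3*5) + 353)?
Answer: -125783/3 ≈ -41928.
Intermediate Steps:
p(b, P) = b
F(S) = S/5
g(I, j) = -⅔ (g(I, j) = -14*1/21 = -⅔)
-119*(g(-3, (F(-1) + (-3 + 1*p(2, 6))*5) + 3*5) + 353) = -119*(-⅔ + 353) = -119*1057/3 = -125783/3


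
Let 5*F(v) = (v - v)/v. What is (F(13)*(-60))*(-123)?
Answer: 0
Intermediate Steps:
F(v) = 0 (F(v) = ((v - v)/v)/5 = (0/v)/5 = (⅕)*0 = 0)
(F(13)*(-60))*(-123) = (0*(-60))*(-123) = 0*(-123) = 0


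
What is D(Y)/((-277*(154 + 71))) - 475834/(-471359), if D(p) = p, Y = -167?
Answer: 29735071003/29377449675 ≈ 1.0122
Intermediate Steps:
D(Y)/((-277*(154 + 71))) - 475834/(-471359) = -167*(-1/(277*(154 + 71))) - 475834/(-471359) = -167/((-277*225)) - 475834*(-1/471359) = -167/(-62325) + 475834/471359 = -167*(-1/62325) + 475834/471359 = 167/62325 + 475834/471359 = 29735071003/29377449675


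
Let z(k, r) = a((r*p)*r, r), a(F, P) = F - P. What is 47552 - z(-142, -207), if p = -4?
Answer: 218741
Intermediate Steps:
z(k, r) = -r - 4*r**2 (z(k, r) = (r*(-4))*r - r = (-4*r)*r - r = -4*r**2 - r = -r - 4*r**2)
47552 - z(-142, -207) = 47552 - (-207)*(-1 - 4*(-207)) = 47552 - (-207)*(-1 + 828) = 47552 - (-207)*827 = 47552 - 1*(-171189) = 47552 + 171189 = 218741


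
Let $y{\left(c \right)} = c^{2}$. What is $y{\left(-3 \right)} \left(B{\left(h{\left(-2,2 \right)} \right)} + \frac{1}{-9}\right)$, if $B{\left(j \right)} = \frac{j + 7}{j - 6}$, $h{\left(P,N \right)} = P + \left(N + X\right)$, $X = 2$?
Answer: $- \frac{85}{4} \approx -21.25$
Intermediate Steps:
$h{\left(P,N \right)} = 2 + N + P$ ($h{\left(P,N \right)} = P + \left(N + 2\right) = P + \left(2 + N\right) = 2 + N + P$)
$B{\left(j \right)} = \frac{7 + j}{-6 + j}$
$y{\left(-3 \right)} \left(B{\left(h{\left(-2,2 \right)} \right)} + \frac{1}{-9}\right) = \left(-3\right)^{2} \left(\frac{7 + \left(2 + 2 - 2\right)}{-6 + \left(2 + 2 - 2\right)} + \frac{1}{-9}\right) = 9 \left(\frac{7 + 2}{-6 + 2} - \frac{1}{9}\right) = 9 \left(\frac{1}{-4} \cdot 9 - \frac{1}{9}\right) = 9 \left(\left(- \frac{1}{4}\right) 9 - \frac{1}{9}\right) = 9 \left(- \frac{9}{4} - \frac{1}{9}\right) = 9 \left(- \frac{85}{36}\right) = - \frac{85}{4}$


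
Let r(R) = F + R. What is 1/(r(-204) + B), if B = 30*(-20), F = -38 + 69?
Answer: -1/773 ≈ -0.0012937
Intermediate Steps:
F = 31
r(R) = 31 + R
B = -600
1/(r(-204) + B) = 1/((31 - 204) - 600) = 1/(-173 - 600) = 1/(-773) = -1/773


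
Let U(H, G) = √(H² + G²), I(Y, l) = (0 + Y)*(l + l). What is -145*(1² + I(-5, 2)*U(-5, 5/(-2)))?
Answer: -145 + 7250*√5 ≈ 16067.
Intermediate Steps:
I(Y, l) = 2*Y*l (I(Y, l) = Y*(2*l) = 2*Y*l)
U(H, G) = √(G² + H²)
-145*(1² + I(-5, 2)*U(-5, 5/(-2))) = -145*(1² + (2*(-5)*2)*√((5/(-2))² + (-5)²)) = -145*(1 - 20*√((5*(-½))² + 25)) = -145*(1 - 20*√((-5/2)² + 25)) = -145*(1 - 20*√(25/4 + 25)) = -145*(1 - 50*√5) = -145 + 7250*√5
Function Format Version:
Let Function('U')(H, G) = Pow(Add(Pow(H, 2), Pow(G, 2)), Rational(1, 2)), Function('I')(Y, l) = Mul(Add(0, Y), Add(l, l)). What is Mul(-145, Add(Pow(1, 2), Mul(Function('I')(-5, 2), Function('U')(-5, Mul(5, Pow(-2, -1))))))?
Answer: Add(-145, Mul(7250, Pow(5, Rational(1, 2)))) ≈ 16067.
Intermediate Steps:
Function('I')(Y, l) = Mul(2, Y, l) (Function('I')(Y, l) = Mul(Y, Mul(2, l)) = Mul(2, Y, l))
Function('U')(H, G) = Pow(Add(Pow(G, 2), Pow(H, 2)), Rational(1, 2))
Mul(-145, Add(Pow(1, 2), Mul(Function('I')(-5, 2), Function('U')(-5, Mul(5, Pow(-2, -1)))))) = Mul(-145, Add(Pow(1, 2), Mul(Mul(2, -5, 2), Pow(Add(Pow(Mul(5, Pow(-2, -1)), 2), Pow(-5, 2)), Rational(1, 2))))) = Mul(-145, Add(1, Mul(-20, Pow(Add(Pow(Mul(5, Rational(-1, 2)), 2), 25), Rational(1, 2))))) = Mul(-145, Add(1, Mul(-20, Pow(Add(Pow(Rational(-5, 2), 2), 25), Rational(1, 2))))) = Mul(-145, Add(1, Mul(-20, Pow(Add(Rational(25, 4), 25), Rational(1, 2))))) = Mul(-145, Add(1, Mul(-20, Pow(Rational(125, 4), Rational(1, 2))))) = Mul(-145, Add(1, Mul(-20, Mul(Rational(5, 2), Pow(5, Rational(1, 2)))))) = Mul(-145, Add(1, Mul(-50, Pow(5, Rational(1, 2))))) = Add(-145, Mul(7250, Pow(5, Rational(1, 2))))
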